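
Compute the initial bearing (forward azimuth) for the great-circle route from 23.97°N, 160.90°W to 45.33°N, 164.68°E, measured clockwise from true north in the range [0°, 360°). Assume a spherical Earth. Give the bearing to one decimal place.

Δλ = 164.68 − -160.90 = 325.58°; wrapped into (−180°, 180°]: -34.42°.
θ = atan2( sin Δλ · cos φ₂ , cos φ₁ · sin φ₂ − sin φ₁ · cos φ₂ · cos Δλ )
  = atan2(-0.39739, 0.41423) = -43.811° → normalised to [0°, 360°): 316.189°.

316.2°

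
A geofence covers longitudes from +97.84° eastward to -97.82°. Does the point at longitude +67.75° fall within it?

No

Band width going east from +97.84° to -97.82°: ((-97.82 − 97.84) mod 360) = 164.34°.
Offset of +67.75° east of the west edge: ((67.75 − 97.84) mod 360) = 329.91°.
329.91° > 164.34° ⇒ outside.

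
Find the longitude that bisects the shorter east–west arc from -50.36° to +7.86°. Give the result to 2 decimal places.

-21.25°

Signed shortest Δλ from -50.36° to +7.86° is +58.22°.
Midpoint longitude = -50.36° + (+58.22°)/2 = -50.36° + 29.11° = -21.25°.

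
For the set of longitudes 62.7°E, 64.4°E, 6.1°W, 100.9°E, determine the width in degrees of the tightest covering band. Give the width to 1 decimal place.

107.0°

Sort the longitudes: -6.1°, +62.7°, +64.4°, +100.9°.
Eastward gaps between consecutive values (wrapping around): 68.8°, 1.7°, 36.5°, 253.0°.
Largest gap = 253.0° ⇒ minimal covering band is its complement: 360° − 253.0° = 107.0°.
Band runs from -6.1° eastward to +100.9°.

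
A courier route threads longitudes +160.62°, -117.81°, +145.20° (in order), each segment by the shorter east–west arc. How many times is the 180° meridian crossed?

Leg 1: +160.62° → -117.81°, shortest Δλ = 81.57° (east) — crosses 180°.
Leg 2: -117.81° → +145.20°, shortest Δλ = -96.99° (west) — crosses 180°.
Total crossings: 2.

2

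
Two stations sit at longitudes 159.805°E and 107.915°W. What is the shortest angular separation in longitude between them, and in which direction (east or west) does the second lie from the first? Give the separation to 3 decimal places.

92.280° east

Raw difference: -107.915 − 159.805 = -267.72°.
Normalise into (−180°, 180°]: -267.72° + 360° = 92.28°.
Positive ⇒ the second point lies to the east; separation 92.280°.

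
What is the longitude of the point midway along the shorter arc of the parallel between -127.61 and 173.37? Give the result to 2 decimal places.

-157.12°

Signed shortest Δλ from -127.61° to +173.37° is -59.02°.
Midpoint longitude = -127.61° + (-59.02°)/2 = -127.61° − 29.51° = -157.12°.
(The naïve average (-127.61 + +173.37)/2 = 22.88° is on the wrong side of the globe.)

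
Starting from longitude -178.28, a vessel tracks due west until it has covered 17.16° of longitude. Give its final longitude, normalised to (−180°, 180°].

Start at -178.28°; shift −17.16° → -195.44°.
-195.44° lies outside (−180°, 180°]; add 360° → +164.56°.

+164.56°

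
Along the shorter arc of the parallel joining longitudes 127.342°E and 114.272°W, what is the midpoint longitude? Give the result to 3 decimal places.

Signed shortest Δλ from +127.342° to -114.272° is +118.386°.
Midpoint longitude = +127.342° + (+118.386°)/2 = +127.342° + 59.193° = +186.535°.
Normalise into (−180°, 180°]: -173.465°.
(The naïve average (+127.342 + -114.272)/2 = 6.535° is on the wrong side of the globe.)

173.465°W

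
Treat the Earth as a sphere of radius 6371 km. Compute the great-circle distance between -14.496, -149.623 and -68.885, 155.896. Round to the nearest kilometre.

Δλ = 155.896 − -149.623 = 305.519°; wrapped into (−180°, 180°]: -54.481°.
Δφ = -68.885 − -14.496 = -54.389°.
a = sin²(Δφ/2) + cos φ₁ · cos φ₂ · sin²(Δλ/2) = 0.281933.
c = 2·atan2(√a, √(1−a)) = 1.11950 rad → d = 6371·c ≈ 7132.32 km.

7132 km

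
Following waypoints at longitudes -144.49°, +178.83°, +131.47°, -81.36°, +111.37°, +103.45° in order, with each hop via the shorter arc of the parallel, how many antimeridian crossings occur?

3

Leg 1: -144.49° → +178.83°, shortest Δλ = -36.68° (west) — crosses 180°.
Leg 2: +178.83° → +131.47°, shortest Δλ = -47.36° (west) — does not cross 180°.
Leg 3: +131.47° → -81.36°, shortest Δλ = 147.17° (east) — crosses 180°.
Leg 4: -81.36° → +111.37°, shortest Δλ = -167.27° (west) — crosses 180°.
Leg 5: +111.37° → +103.45°, shortest Δλ = -7.92° (west) — does not cross 180°.
Total crossings: 3.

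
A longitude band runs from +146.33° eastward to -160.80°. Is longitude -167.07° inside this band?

Yes

Band width going east from +146.33° to -160.80°: ((-160.80 − 146.33) mod 360) = 52.87°.
Offset of -167.07° east of the west edge: ((-167.07 − 146.33) mod 360) = 46.60°.
46.60° ≤ 52.87° ⇒ inside.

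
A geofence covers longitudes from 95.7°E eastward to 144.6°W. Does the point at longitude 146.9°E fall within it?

Band width going east from +95.7° to -144.6°: ((-144.6 − 95.7) mod 360) = 119.7°.
Offset of +146.9° east of the west edge: ((146.9 − 95.7) mod 360) = 51.2°.
51.2° ≤ 119.7° ⇒ inside.

Yes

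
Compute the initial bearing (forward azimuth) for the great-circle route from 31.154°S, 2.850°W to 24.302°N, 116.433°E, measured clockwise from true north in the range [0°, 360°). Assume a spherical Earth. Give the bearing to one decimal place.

Δλ = 116.433 − -2.850 = 119.283°.
θ = atan2( sin Δλ · cos φ₂ , cos φ₁ · sin φ₂ − sin φ₁ · cos φ₂ · cos Δλ )
  = atan2(0.79493, 0.12157) = 81.305° → normalised to [0°, 360°): 81.305°.

81.3°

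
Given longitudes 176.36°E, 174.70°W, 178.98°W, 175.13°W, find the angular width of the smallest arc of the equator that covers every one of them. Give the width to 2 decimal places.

Sort the longitudes: -178.98°, -175.13°, -174.70°, +176.36°.
Eastward gaps between consecutive values (wrapping around): 3.85°, 0.43°, 351.06°, 4.66°.
Largest gap = 351.06° ⇒ minimal covering band is its complement: 360° − 351.06° = 8.94°.
Band runs from +176.36° eastward to -174.70°, crossing the antimeridian.

8.94°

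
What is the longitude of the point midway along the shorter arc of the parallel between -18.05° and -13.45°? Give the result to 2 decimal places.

Signed shortest Δλ from -18.05° to -13.45° is +4.60°.
Midpoint longitude = -18.05° + (+4.60°)/2 = -18.05° + 2.30° = -15.75°.

-15.75°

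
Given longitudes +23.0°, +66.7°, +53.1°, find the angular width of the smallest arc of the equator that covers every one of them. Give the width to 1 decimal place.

43.7°

Sort the longitudes: +23.0°, +53.1°, +66.7°.
Eastward gaps between consecutive values (wrapping around): 30.1°, 13.6°, 316.3°.
Largest gap = 316.3° ⇒ minimal covering band is its complement: 360° − 316.3° = 43.7°.
Band runs from +23.0° eastward to +66.7°.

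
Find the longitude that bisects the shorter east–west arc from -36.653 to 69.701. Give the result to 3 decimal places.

Signed shortest Δλ from -36.653° to +69.701° is +106.354°.
Midpoint longitude = -36.653° + (+106.354°)/2 = -36.653° + 53.177° = +16.524°.

+16.524°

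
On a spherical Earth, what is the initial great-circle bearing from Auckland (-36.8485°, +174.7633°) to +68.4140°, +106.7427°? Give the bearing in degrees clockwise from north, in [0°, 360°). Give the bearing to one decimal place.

Δλ = 106.7427 − 174.7633 = -68.0206°.
θ = atan2( sin Δλ · cos φ₂ , cos φ₁ · sin φ₂ − sin φ₁ · cos φ₂ · cos Δλ )
  = atan2(-0.34116, 0.82668) = -22.425° → normalised to [0°, 360°): 337.575°.

337.6°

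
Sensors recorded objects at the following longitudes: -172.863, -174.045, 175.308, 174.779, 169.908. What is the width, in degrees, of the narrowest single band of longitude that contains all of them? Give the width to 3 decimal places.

17.229°

Sort the longitudes: -174.045°, -172.863°, +169.908°, +174.779°, +175.308°.
Eastward gaps between consecutive values (wrapping around): 1.182°, 342.771°, 4.871°, 0.529°, 10.647°.
Largest gap = 342.771° ⇒ minimal covering band is its complement: 360° − 342.771° = 17.229°.
Band runs from +169.908° eastward to -172.863°, crossing the antimeridian.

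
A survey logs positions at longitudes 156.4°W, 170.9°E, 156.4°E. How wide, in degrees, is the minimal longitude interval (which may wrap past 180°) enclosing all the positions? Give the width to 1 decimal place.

47.2°

Sort the longitudes: -156.4°, +156.4°, +170.9°.
Eastward gaps between consecutive values (wrapping around): 312.8°, 14.5°, 32.7°.
Largest gap = 312.8° ⇒ minimal covering band is its complement: 360° − 312.8° = 47.2°.
Band runs from +156.4° eastward to -156.4°, crossing the antimeridian.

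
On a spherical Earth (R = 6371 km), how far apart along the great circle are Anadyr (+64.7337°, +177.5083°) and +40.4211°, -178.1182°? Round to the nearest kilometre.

2718 km

Δλ = -178.1182 − 177.5083 = -355.6265°; wrapped into (−180°, 180°]: 4.3735°.
Δφ = 40.4211 − 64.7337 = -24.3126°.
a = sin²(Δφ/2) + cos φ₁ · cos φ₂ · sin²(Δλ/2) = 0.044817.
c = 2·atan2(√a, √(1−a)) = 0.42663 rad → d = 6371·c ≈ 2718.04 km.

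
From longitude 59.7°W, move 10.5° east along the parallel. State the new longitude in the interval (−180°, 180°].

49.2°W

Start at -59.7°; shift +10.5° → -49.2°.
-49.2° already lies in (−180°, 180°].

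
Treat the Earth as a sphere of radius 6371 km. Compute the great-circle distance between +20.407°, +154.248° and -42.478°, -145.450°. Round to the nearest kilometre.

9325 km

Δλ = -145.450 − 154.248 = -299.698°; wrapped into (−180°, 180°]: 60.302°.
Δφ = -42.478 − 20.407 = -62.885°.
a = sin²(Δφ/2) + cos φ₁ · cos φ₂ · sin²(Δλ/2) = 0.446503.
c = 2·atan2(√a, √(1−a)) = 1.46360 rad → d = 6371·c ≈ 9324.58 km.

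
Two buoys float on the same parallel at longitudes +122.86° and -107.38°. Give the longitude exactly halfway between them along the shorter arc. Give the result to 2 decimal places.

-172.26°

Signed shortest Δλ from +122.86° to -107.38° is +129.76°.
Midpoint longitude = +122.86° + (+129.76°)/2 = +122.86° + 64.88° = +187.74°.
Normalise into (−180°, 180°]: -172.26°.
(The naïve average (+122.86 + -107.38)/2 = 7.74° is on the wrong side of the globe.)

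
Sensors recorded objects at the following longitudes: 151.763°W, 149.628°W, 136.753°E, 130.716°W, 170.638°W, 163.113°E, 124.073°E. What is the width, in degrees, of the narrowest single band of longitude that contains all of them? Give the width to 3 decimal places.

105.211°

Sort the longitudes: -170.638°, -151.763°, -149.628°, -130.716°, +124.073°, +136.753°, +163.113°.
Eastward gaps between consecutive values (wrapping around): 18.875°, 2.135°, 18.912°, 254.789°, 12.680°, 26.360°, 26.249°.
Largest gap = 254.789° ⇒ minimal covering band is its complement: 360° − 254.789° = 105.211°.
Band runs from +124.073° eastward to -130.716°, crossing the antimeridian.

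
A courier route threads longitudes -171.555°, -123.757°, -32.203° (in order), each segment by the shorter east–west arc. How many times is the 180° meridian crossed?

0

Leg 1: -171.555° → -123.757°, shortest Δλ = 47.798° (east) — does not cross 180°.
Leg 2: -123.757° → -32.203°, shortest Δλ = 91.554° (east) — does not cross 180°.
Total crossings: 0.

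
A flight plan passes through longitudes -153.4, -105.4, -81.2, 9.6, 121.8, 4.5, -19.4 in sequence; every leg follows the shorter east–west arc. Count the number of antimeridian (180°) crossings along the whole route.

Leg 1: -153.4° → -105.4°, shortest Δλ = 48.0° (east) — does not cross 180°.
Leg 2: -105.4° → -81.2°, shortest Δλ = 24.2° (east) — does not cross 180°.
Leg 3: -81.2° → +9.6°, shortest Δλ = 90.8° (east) — does not cross 180°.
Leg 4: +9.6° → +121.8°, shortest Δλ = 112.2° (east) — does not cross 180°.
Leg 5: +121.8° → +4.5°, shortest Δλ = -117.3° (west) — does not cross 180°.
Leg 6: +4.5° → -19.4°, shortest Δλ = -23.9° (west) — does not cross 180°.
Total crossings: 0.

0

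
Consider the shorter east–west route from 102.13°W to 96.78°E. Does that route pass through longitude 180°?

Yes

Naïve |96.78 − -102.13| = 198.91° > 180°, so the shorter arc goes the other way round — across 180°.
Signed shortest Δλ = ((96.78 − -102.13 + 180) mod 360) − 180 = -161.09°.
Going west by 161.09° from -102.13° passes through 180° before reaching +96.78°.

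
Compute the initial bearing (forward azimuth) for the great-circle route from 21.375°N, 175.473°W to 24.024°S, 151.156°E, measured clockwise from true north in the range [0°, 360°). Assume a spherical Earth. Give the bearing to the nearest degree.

217°

Δλ = 151.156 − -175.473 = 326.629°; wrapped into (−180°, 180°]: -33.371°.
θ = atan2( sin Δλ · cos φ₂ , cos φ₁ · sin φ₂ − sin φ₁ · cos φ₂ · cos Δλ )
  = atan2(-0.50241, -0.65713) = -142.600° → normalised to [0°, 360°): 217.400°.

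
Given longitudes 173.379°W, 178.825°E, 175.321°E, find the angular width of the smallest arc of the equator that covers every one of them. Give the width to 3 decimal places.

Sort the longitudes: -173.379°, +175.321°, +178.825°.
Eastward gaps between consecutive values (wrapping around): 348.700°, 3.504°, 7.796°.
Largest gap = 348.700° ⇒ minimal covering band is its complement: 360° − 348.700° = 11.300°.
Band runs from +175.321° eastward to -173.379°, crossing the antimeridian.

11.300°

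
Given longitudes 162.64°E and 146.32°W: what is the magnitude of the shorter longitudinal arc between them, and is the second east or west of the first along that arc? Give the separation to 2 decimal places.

Raw difference: -146.32 − 162.64 = -308.96°.
Normalise into (−180°, 180°]: -308.96° + 360° = 51.04°.
Positive ⇒ the second point lies to the east; separation 51.04°.

51.04° east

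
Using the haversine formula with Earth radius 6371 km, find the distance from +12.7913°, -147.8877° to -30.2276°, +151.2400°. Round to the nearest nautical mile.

4360 nmi

Δλ = 151.2400 − -147.8877 = 299.1277°; wrapped into (−180°, 180°]: -60.8723°.
Δφ = -30.2276 − 12.7913 = -43.0189°.
a = sin²(Δφ/2) + cos φ₁ · cos φ₂ · sin²(Δλ/2) = 0.350662.
c = 2·atan2(√a, √(1−a)) = 1.26749 rad → d = 6371·c ≈ 8075.19 km ≈ 4360.25 nmi.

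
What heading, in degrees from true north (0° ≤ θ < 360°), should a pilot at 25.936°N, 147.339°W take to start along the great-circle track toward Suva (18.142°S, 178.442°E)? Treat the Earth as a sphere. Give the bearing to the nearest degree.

Δλ = 178.442 − -147.339 = 325.781°; wrapped into (−180°, 180°]: -34.219°.
θ = atan2( sin Δλ · cos φ₂ , cos φ₁ · sin φ₂ − sin φ₁ · cos φ₂ · cos Δλ )
  = atan2(-0.53440, -0.62369) = -139.409° → normalised to [0°, 360°): 220.591°.

221°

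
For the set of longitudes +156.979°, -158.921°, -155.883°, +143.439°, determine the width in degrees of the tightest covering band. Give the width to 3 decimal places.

Sort the longitudes: -158.921°, -155.883°, +143.439°, +156.979°.
Eastward gaps between consecutive values (wrapping around): 3.038°, 299.322°, 13.540°, 44.100°.
Largest gap = 299.322° ⇒ minimal covering band is its complement: 360° − 299.322° = 60.678°.
Band runs from +143.439° eastward to -155.883°, crossing the antimeridian.

60.678°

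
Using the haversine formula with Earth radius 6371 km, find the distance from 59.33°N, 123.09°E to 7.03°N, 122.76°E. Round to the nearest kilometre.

5816 km

Δλ = 122.76 − 123.09 = -0.33°.
Δφ = 7.03 − 59.33 = -52.30°.
a = sin²(Δφ/2) + cos φ₁ · cos φ₂ · sin²(Δλ/2) = 0.194241.
c = 2·atan2(√a, √(1−a)) = 0.91282 rad → d = 6371·c ≈ 5815.56 km.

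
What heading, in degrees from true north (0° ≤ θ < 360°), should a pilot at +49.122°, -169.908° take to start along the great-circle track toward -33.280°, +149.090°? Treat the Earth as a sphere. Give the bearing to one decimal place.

213.3°

Δλ = 149.090 − -169.908 = 318.998°; wrapped into (−180°, 180°]: -41.002°.
θ = atan2( sin Δλ · cos φ₂ , cos φ₁ · sin φ₂ − sin φ₁ · cos φ₂ · cos Δλ )
  = atan2(-0.54849, -0.83616) = -146.737° → normalised to [0°, 360°): 213.263°.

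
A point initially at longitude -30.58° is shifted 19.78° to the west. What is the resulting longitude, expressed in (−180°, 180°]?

-50.36°

Start at -30.58°; shift −19.78° → -50.36°.
-50.36° already lies in (−180°, 180°].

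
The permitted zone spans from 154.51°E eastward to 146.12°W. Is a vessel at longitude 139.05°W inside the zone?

No

Band width going east from +154.51° to -146.12°: ((-146.12 − 154.51) mod 360) = 59.37°.
Offset of -139.05° east of the west edge: ((-139.05 − 154.51) mod 360) = 66.44°.
66.44° > 59.37° ⇒ outside.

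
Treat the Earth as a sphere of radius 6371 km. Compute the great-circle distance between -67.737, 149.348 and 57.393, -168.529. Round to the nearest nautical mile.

Δλ = -168.529 − 149.348 = -317.877°; wrapped into (−180°, 180°]: 42.123°.
Δφ = 57.393 − -67.737 = 125.130°.
a = sin²(Δφ/2) + cos φ₁ · cos φ₂ · sin²(Δλ/2) = 0.814083.
c = 2·atan2(√a, √(1−a)) = 2.24999 rad → d = 6371·c ≈ 14334.69 km ≈ 7740.11 nmi.

7740 nmi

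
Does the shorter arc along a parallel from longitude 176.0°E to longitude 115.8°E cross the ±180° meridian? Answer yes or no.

Signed shortest Δλ = ((115.8 − 176.0 + 180) mod 360) − 180 = -60.2°.
Going west by 60.2° from +176.0° reaches +115.8° without touching 180°.

No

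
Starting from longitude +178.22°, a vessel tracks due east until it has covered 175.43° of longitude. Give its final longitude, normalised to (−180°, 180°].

-6.35°

Start at +178.22°; shift +175.43° → +353.65°.
+353.65° lies outside (−180°, 180°]; subtract 360° → -6.35°.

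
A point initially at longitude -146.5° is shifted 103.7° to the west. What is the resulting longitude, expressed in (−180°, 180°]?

+109.8°

Start at -146.5°; shift −103.7° → -250.2°.
-250.2° lies outside (−180°, 180°]; add 360° → +109.8°.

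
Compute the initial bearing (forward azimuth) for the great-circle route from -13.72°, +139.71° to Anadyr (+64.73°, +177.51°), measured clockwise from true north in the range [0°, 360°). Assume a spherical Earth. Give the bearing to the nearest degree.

Δλ = 177.51 − 139.71 = 37.80°.
θ = atan2( sin Δλ · cos φ₂ , cos φ₁ · sin φ₂ − sin φ₁ · cos φ₂ · cos Δλ )
  = atan2(0.26164, 0.95850) = 15.268° → normalised to [0°, 360°): 15.268°.

15°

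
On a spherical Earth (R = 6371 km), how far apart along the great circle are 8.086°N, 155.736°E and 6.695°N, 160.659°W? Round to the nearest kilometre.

Δλ = -160.659 − 155.736 = -316.395°; wrapped into (−180°, 180°]: 43.605°.
Δφ = 6.695 − 8.086 = -1.391°.
a = sin²(Δφ/2) + cos φ₁ · cos φ₂ · sin²(Δλ/2) = 0.135789.
c = 2·atan2(√a, √(1−a)) = 0.75478 rad → d = 6371·c ≈ 4808.70 km.

4809 km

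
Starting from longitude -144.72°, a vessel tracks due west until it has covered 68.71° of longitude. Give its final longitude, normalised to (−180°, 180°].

+146.57°

Start at -144.72°; shift −68.71° → -213.43°.
-213.43° lies outside (−180°, 180°]; add 360° → +146.57°.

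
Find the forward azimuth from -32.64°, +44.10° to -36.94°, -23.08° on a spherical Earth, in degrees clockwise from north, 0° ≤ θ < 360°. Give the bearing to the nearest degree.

Δλ = -23.08 − 44.10 = -67.18°.
θ = atan2( sin Δλ · cos φ₂ , cos φ₁ · sin φ₂ − sin φ₁ · cos φ₂ · cos Δλ )
  = atan2(-0.73671, -0.33888) = -114.702° → normalised to [0°, 360°): 245.298°.

245°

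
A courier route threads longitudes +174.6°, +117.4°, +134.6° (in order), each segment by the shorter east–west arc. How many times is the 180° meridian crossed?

Leg 1: +174.6° → +117.4°, shortest Δλ = -57.2° (west) — does not cross 180°.
Leg 2: +117.4° → +134.6°, shortest Δλ = 17.2° (east) — does not cross 180°.
Total crossings: 0.

0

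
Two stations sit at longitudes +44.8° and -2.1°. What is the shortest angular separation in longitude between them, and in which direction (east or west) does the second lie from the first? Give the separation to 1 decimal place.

Raw difference: -2.1 − 44.8 = -46.9°.
Normalise into (−180°, 180°]: -46.9° stays -46.9°.
Negative ⇒ the second point lies to the west; separation 46.9°.

46.9° west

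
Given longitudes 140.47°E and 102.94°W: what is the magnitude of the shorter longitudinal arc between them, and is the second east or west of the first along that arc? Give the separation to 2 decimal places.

Raw difference: -102.94 − 140.47 = -243.41°.
Normalise into (−180°, 180°]: -243.41° + 360° = 116.59°.
Positive ⇒ the second point lies to the east; separation 116.59°.

116.59° east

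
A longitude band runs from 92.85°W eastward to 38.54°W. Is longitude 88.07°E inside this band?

Band width going east from -92.85° to -38.54°: ((-38.54 − -92.85) mod 360) = 54.31°.
Offset of +88.07° east of the west edge: ((88.07 − -92.85) mod 360) = 180.92°.
180.92° > 54.31° ⇒ outside.

No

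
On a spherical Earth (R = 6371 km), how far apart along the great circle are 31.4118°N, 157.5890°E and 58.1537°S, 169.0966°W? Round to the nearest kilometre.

Δλ = -169.0966 − 157.5890 = -326.6856°; wrapped into (−180°, 180°]: 33.3144°.
Δφ = -58.1537 − 31.4118 = -89.5655°.
a = sin²(Δφ/2) + cos φ₁ · cos φ₂ · sin²(Δλ/2) = 0.533208.
c = 2·atan2(√a, √(1−a)) = 1.63726 rad → d = 6371·c ≈ 10431.00 km.

10431 km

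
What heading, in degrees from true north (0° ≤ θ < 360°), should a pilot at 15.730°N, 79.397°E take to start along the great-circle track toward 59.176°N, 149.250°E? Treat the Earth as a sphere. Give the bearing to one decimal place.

31.7°

Δλ = 149.250 − 79.397 = 69.853°.
θ = atan2( sin Δλ · cos φ₂ , cos φ₁ · sin φ₂ − sin φ₁ · cos φ₂ · cos Δλ )
  = atan2(0.48105, 0.77874) = 31.705° → normalised to [0°, 360°): 31.705°.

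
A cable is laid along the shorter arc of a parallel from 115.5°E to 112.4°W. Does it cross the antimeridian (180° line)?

Yes

Naïve |-112.4 − 115.5| = 227.9° > 180°, so the shorter arc goes the other way round — across 180°.
Signed shortest Δλ = ((-112.4 − 115.5 + 180) mod 360) − 180 = 132.1°.
Going east by 132.1° from +115.5° passes through 180° before reaching -112.4°.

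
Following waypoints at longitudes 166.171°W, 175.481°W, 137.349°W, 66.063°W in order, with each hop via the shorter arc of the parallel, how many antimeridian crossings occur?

0

Leg 1: -166.171° → -175.481°, shortest Δλ = -9.31° (west) — does not cross 180°.
Leg 2: -175.481° → -137.349°, shortest Δλ = 38.132° (east) — does not cross 180°.
Leg 3: -137.349° → -66.063°, shortest Δλ = 71.286° (east) — does not cross 180°.
Total crossings: 0.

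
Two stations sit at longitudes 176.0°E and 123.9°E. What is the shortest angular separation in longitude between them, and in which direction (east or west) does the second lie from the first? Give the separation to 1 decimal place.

52.1° west

Raw difference: 123.9 − 176.0 = -52.1°.
Normalise into (−180°, 180°]: -52.1° stays -52.1°.
Negative ⇒ the second point lies to the west; separation 52.1°.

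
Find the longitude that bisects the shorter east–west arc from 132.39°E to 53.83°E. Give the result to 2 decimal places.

Signed shortest Δλ from +132.39° to +53.83° is -78.56°.
Midpoint longitude = +132.39° + (-78.56°)/2 = +132.39° − 39.28° = +93.11°.

93.11°E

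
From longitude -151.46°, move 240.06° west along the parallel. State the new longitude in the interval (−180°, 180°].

-31.52°

Start at -151.46°; shift −240.06° → -391.52°.
-391.52° lies outside (−180°, 180°]; add 360° → -31.52°.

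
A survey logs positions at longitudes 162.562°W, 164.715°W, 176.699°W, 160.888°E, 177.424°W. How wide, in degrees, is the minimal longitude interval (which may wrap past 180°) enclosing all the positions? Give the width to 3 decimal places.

Sort the longitudes: -177.424°, -176.699°, -164.715°, -162.562°, +160.888°.
Eastward gaps between consecutive values (wrapping around): 0.725°, 11.984°, 2.153°, 323.450°, 21.688°.
Largest gap = 323.450° ⇒ minimal covering band is its complement: 360° − 323.450° = 36.550°.
Band runs from +160.888° eastward to -162.562°, crossing the antimeridian.

36.550°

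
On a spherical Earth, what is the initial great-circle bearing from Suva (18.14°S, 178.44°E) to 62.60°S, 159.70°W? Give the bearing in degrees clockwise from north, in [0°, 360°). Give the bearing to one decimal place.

166.4°

Δλ = -159.70 − 178.44 = -338.14°; wrapped into (−180°, 180°]: 21.86°.
θ = atan2( sin Δλ · cos φ₂ , cos φ₁ · sin φ₂ − sin φ₁ · cos φ₂ · cos Δλ )
  = atan2(0.17135, -0.71071) = 166.445° → normalised to [0°, 360°): 166.445°.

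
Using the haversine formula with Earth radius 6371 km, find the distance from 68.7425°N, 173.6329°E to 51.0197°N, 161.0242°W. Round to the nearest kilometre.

2388 km

Δλ = -161.0242 − 173.6329 = -334.6571°; wrapped into (−180°, 180°]: 25.3429°.
Δφ = 51.0197 − 68.7425 = -17.7228°.
a = sin²(Δφ/2) + cos φ₁ · cos φ₂ · sin²(Δλ/2) = 0.034704.
c = 2·atan2(√a, √(1−a)) = 0.37477 rad → d = 6371·c ≈ 2387.66 km.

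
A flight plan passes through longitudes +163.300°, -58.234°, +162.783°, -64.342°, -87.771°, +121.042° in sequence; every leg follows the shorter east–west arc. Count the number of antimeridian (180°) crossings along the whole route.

Leg 1: +163.300° → -58.234°, shortest Δλ = 138.466° (east) — crosses 180°.
Leg 2: -58.234° → +162.783°, shortest Δλ = -138.983° (west) — crosses 180°.
Leg 3: +162.783° → -64.342°, shortest Δλ = 132.875° (east) — crosses 180°.
Leg 4: -64.342° → -87.771°, shortest Δλ = -23.429° (west) — does not cross 180°.
Leg 5: -87.771° → +121.042°, shortest Δλ = -151.187° (west) — crosses 180°.
Total crossings: 4.

4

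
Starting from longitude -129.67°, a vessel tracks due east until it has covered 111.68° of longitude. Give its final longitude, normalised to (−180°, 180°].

Start at -129.67°; shift +111.68° → -17.99°.
-17.99° already lies in (−180°, 180°].

-17.99°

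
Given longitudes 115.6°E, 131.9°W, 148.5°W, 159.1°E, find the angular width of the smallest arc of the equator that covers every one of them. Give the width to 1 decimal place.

Sort the longitudes: -148.5°, -131.9°, +115.6°, +159.1°.
Eastward gaps between consecutive values (wrapping around): 16.6°, 247.5°, 43.5°, 52.4°.
Largest gap = 247.5° ⇒ minimal covering band is its complement: 360° − 247.5° = 112.5°.
Band runs from +115.6° eastward to -131.9°, crossing the antimeridian.

112.5°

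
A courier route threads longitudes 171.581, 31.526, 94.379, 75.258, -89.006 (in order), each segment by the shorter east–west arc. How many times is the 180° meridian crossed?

0

Leg 1: +171.581° → +31.526°, shortest Δλ = -140.055° (west) — does not cross 180°.
Leg 2: +31.526° → +94.379°, shortest Δλ = 62.853° (east) — does not cross 180°.
Leg 3: +94.379° → +75.258°, shortest Δλ = -19.121° (west) — does not cross 180°.
Leg 4: +75.258° → -89.006°, shortest Δλ = -164.264° (west) — does not cross 180°.
Total crossings: 0.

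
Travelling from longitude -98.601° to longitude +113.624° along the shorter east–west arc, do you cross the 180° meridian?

Naïve |113.624 − -98.601| = 212.225° > 180°, so the shorter arc goes the other way round — across 180°.
Signed shortest Δλ = ((113.624 − -98.601 + 180) mod 360) − 180 = -147.775°.
Going west by 147.775° from -98.601° passes through 180° before reaching +113.624°.

Yes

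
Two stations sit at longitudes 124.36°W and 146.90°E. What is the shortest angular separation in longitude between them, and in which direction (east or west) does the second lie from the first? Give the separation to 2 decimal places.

88.74° west

Raw difference: 146.90 − -124.36 = 271.26°.
Normalise into (−180°, 180°]: 271.26° − 360° = -88.74°.
Negative ⇒ the second point lies to the west; separation 88.74°.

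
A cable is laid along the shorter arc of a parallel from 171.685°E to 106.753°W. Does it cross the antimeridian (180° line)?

Naïve |-106.753 − 171.685| = 278.438° > 180°, so the shorter arc goes the other way round — across 180°.
Signed shortest Δλ = ((-106.753 − 171.685 + 180) mod 360) − 180 = 81.562°.
Going east by 81.562° from +171.685° passes through 180° before reaching -106.753°.

Yes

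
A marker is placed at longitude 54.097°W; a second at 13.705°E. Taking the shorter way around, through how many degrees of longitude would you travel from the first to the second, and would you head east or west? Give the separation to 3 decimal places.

Raw difference: 13.705 − -54.097 = 67.802°.
Normalise into (−180°, 180°]: 67.802° stays 67.802°.
Positive ⇒ the second point lies to the east; separation 67.802°.

67.802° east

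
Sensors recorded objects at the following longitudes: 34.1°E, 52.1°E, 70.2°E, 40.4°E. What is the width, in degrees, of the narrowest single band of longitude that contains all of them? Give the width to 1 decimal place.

36.1°

Sort the longitudes: +34.1°, +40.4°, +52.1°, +70.2°.
Eastward gaps between consecutive values (wrapping around): 6.3°, 11.7°, 18.1°, 323.9°.
Largest gap = 323.9° ⇒ minimal covering band is its complement: 360° − 323.9° = 36.1°.
Band runs from +34.1° eastward to +70.2°.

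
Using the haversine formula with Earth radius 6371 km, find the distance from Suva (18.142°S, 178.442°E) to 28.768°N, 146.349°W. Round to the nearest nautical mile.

3479 nmi

Δλ = -146.349 − 178.442 = -324.791°; wrapped into (−180°, 180°]: 35.209°.
Δφ = 28.768 − -18.142 = 46.910°.
a = sin²(Δφ/2) + cos φ₁ · cos φ₂ · sin²(Δλ/2) = 0.234624.
c = 2·atan2(√a, √(1−a)) = 1.01131 rad → d = 6371·c ≈ 6443.04 km ≈ 3478.96 nmi.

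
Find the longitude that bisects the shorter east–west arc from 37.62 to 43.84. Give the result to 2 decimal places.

Signed shortest Δλ from +37.62° to +43.84° is +6.22°.
Midpoint longitude = +37.62° + (+6.22°)/2 = +37.62° + 3.11° = +40.73°.

+40.73°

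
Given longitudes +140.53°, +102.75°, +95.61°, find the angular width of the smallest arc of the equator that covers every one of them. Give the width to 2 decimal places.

44.92°

Sort the longitudes: +95.61°, +102.75°, +140.53°.
Eastward gaps between consecutive values (wrapping around): 7.14°, 37.78°, 315.08°.
Largest gap = 315.08° ⇒ minimal covering band is its complement: 360° − 315.08° = 44.92°.
Band runs from +95.61° eastward to +140.53°.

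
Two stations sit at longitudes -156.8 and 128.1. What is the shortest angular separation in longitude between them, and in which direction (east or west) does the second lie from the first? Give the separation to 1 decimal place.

75.1° west

Raw difference: 128.1 − -156.8 = 284.9°.
Normalise into (−180°, 180°]: 284.9° − 360° = -75.1°.
Negative ⇒ the second point lies to the west; separation 75.1°.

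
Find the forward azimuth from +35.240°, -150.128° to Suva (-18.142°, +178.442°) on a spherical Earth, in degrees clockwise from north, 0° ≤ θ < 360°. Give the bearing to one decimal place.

Δλ = 178.442 − -150.128 = 328.570°; wrapped into (−180°, 180°]: -31.430°.
θ = atan2( sin Δλ · cos φ₂ , cos φ₁ · sin φ₂ − sin φ₁ · cos φ₂ · cos Δλ )
  = atan2(-0.49553, -0.72218) = -145.543° → normalised to [0°, 360°): 214.457°.

214.5°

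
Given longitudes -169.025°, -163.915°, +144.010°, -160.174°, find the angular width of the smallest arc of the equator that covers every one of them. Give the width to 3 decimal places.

Sort the longitudes: -169.025°, -163.915°, -160.174°, +144.010°.
Eastward gaps between consecutive values (wrapping around): 5.110°, 3.741°, 304.184°, 46.965°.
Largest gap = 304.184° ⇒ minimal covering band is its complement: 360° − 304.184° = 55.816°.
Band runs from +144.010° eastward to -160.174°, crossing the antimeridian.

55.816°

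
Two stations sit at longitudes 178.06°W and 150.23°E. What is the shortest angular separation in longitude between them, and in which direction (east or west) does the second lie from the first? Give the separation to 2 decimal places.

Raw difference: 150.23 − -178.06 = 328.29°.
Normalise into (−180°, 180°]: 328.29° − 360° = -31.71°.
Negative ⇒ the second point lies to the west; separation 31.71°.

31.71° west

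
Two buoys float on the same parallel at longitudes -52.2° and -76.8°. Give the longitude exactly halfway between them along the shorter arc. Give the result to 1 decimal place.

-64.5°

Signed shortest Δλ from -52.2° to -76.8° is -24.6°.
Midpoint longitude = -52.2° + (-24.6°)/2 = -52.2° − 12.3° = -64.5°.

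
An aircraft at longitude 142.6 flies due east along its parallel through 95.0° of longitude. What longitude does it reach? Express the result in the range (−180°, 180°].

-122.4°

Start at +142.6°; shift +95.0° → +237.6°.
+237.6° lies outside (−180°, 180°]; subtract 360° → -122.4°.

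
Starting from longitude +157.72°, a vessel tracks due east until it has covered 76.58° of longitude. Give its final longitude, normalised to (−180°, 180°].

-125.70°

Start at +157.72°; shift +76.58° → +234.30°.
+234.30° lies outside (−180°, 180°]; subtract 360° → -125.70°.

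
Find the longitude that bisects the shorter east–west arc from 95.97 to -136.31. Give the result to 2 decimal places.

+159.83°

Signed shortest Δλ from +95.97° to -136.31° is +127.72°.
Midpoint longitude = +95.97° + (+127.72°)/2 = +95.97° + 63.86° = +159.83°.
(The naïve average (+95.97 + -136.31)/2 = -20.17° is on the wrong side of the globe.)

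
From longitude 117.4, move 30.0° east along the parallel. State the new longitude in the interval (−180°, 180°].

+147.4°

Start at +117.4°; shift +30.0° → +147.4°.
+147.4° already lies in (−180°, 180°].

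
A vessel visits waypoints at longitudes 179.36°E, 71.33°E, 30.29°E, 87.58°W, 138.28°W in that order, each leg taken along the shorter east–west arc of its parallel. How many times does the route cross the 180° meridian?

0

Leg 1: +179.36° → +71.33°, shortest Δλ = -108.03° (west) — does not cross 180°.
Leg 2: +71.33° → +30.29°, shortest Δλ = -41.04° (west) — does not cross 180°.
Leg 3: +30.29° → -87.58°, shortest Δλ = -117.87° (west) — does not cross 180°.
Leg 4: -87.58° → -138.28°, shortest Δλ = -50.7° (west) — does not cross 180°.
Total crossings: 0.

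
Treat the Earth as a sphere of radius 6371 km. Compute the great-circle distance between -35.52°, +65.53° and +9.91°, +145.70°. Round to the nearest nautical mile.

Δλ = 145.70 − 65.53 = 80.17°.
Δφ = 9.91 − -35.52 = 45.43°.
a = sin²(Δφ/2) + cos φ₁ · cos φ₂ · sin²(Δλ/2) = 0.481553.
c = 2·atan2(√a, √(1−a)) = 1.53389 rad → d = 6371·c ≈ 9772.44 km ≈ 5276.70 nmi.

5277 nmi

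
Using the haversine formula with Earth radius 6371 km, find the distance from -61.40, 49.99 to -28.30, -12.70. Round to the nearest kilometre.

Δλ = -12.70 − 49.99 = -62.69°.
Δφ = -28.30 − -61.40 = 33.10°.
a = sin²(Δφ/2) + cos φ₁ · cos φ₂ · sin²(Δλ/2) = 0.195191.
c = 2·atan2(√a, √(1−a)) = 0.91522 rad → d = 6371·c ≈ 5830.86 km.

5831 km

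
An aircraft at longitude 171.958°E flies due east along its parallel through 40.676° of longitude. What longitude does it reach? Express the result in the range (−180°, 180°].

147.366°W

Start at +171.958°; shift +40.676° → +212.634°.
+212.634° lies outside (−180°, 180°]; subtract 360° → -147.366°.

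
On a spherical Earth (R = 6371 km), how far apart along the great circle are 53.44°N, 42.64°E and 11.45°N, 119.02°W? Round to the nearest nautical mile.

6799 nmi

Δλ = -119.02 − 42.64 = -161.66°.
Δφ = 11.45 − 53.44 = -41.99°.
a = sin²(Δφ/2) + cos φ₁ · cos φ₂ · sin²(Δλ/2) = 0.697352.
c = 2·atan2(√a, √(1−a)) = 1.97654 rad → d = 6371·c ≈ 12592.55 km ≈ 6799.43 nmi.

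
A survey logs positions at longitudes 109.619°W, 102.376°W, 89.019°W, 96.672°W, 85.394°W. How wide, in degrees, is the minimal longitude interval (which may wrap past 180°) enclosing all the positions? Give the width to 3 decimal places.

Sort the longitudes: -109.619°, -102.376°, -96.672°, -89.019°, -85.394°.
Eastward gaps between consecutive values (wrapping around): 7.243°, 5.704°, 7.653°, 3.625°, 335.775°.
Largest gap = 335.775° ⇒ minimal covering band is its complement: 360° − 335.775° = 24.225°.
Band runs from -109.619° eastward to -85.394°.

24.225°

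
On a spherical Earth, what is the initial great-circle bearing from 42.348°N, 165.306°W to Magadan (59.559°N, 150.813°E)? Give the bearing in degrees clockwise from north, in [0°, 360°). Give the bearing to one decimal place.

Δλ = 150.813 − -165.306 = 316.119°; wrapped into (−180°, 180°]: -43.881°.
θ = atan2( sin Δλ · cos φ₂ , cos φ₁ · sin φ₂ − sin φ₁ · cos φ₂ · cos Δλ )
  = atan2(-0.35119, 0.39119) = -41.916° → normalised to [0°, 360°): 318.084°.

318.1°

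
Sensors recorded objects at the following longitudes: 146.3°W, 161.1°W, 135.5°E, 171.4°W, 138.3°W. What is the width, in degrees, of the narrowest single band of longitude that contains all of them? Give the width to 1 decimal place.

86.2°

Sort the longitudes: -171.4°, -161.1°, -146.3°, -138.3°, +135.5°.
Eastward gaps between consecutive values (wrapping around): 10.3°, 14.8°, 8.0°, 273.8°, 53.1°.
Largest gap = 273.8° ⇒ minimal covering band is its complement: 360° − 273.8° = 86.2°.
Band runs from +135.5° eastward to -138.3°, crossing the antimeridian.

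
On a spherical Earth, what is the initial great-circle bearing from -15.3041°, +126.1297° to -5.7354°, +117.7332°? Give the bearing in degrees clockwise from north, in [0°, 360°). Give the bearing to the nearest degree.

Δλ = 117.7332 − 126.1297 = -8.3965°.
θ = atan2( sin Δλ · cos φ₂ , cos φ₁ · sin φ₂ − sin φ₁ · cos φ₂ · cos Δλ )
  = atan2(-0.14529, 0.16342) = -41.640° → normalised to [0°, 360°): 318.360°.

318°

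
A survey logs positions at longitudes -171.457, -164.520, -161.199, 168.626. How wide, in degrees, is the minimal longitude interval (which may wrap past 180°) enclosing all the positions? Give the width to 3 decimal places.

30.175°

Sort the longitudes: -171.457°, -164.520°, -161.199°, +168.626°.
Eastward gaps between consecutive values (wrapping around): 6.937°, 3.321°, 329.825°, 19.917°.
Largest gap = 329.825° ⇒ minimal covering band is its complement: 360° − 329.825° = 30.175°.
Band runs from +168.626° eastward to -161.199°, crossing the antimeridian.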